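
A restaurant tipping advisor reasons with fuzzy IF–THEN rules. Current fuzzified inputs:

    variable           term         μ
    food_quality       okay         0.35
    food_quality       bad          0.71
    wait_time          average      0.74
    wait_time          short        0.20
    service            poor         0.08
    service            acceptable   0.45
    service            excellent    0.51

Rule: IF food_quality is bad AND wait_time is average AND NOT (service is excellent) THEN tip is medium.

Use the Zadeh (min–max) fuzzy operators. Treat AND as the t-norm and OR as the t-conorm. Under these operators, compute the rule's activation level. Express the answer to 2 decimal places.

firing strength: bad=0.71, average=0.74, ¬excellent=1−0.51=0.49; AND[min(a, b)] → w = 0.49

0.49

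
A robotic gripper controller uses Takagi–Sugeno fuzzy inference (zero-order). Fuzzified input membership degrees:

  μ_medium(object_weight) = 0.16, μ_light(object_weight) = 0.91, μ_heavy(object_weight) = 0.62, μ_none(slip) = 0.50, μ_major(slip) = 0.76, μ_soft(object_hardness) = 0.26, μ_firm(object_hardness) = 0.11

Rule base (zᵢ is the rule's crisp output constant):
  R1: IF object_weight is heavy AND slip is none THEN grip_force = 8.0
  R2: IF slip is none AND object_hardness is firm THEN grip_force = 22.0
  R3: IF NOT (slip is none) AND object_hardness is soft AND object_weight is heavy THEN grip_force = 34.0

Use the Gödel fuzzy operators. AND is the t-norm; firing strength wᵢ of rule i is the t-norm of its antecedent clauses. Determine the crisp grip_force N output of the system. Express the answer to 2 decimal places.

17.54

R1 (z=8.0): heavy=0.62, none=0.50; AND[min(a, b)] → w = 0.50
R2 (z=22.0): none=0.50, firm=0.11; AND[min(a, b)] → w = 0.11
R3 (z=34.0): ¬none=1−0.50=0.50, soft=0.26, heavy=0.62; AND[min(a, b)] → w = 0.26
Weighted average = (0.50·8.0 + 0.11·22.0 + 0.26·34.0) / (0.50 + 0.11 + 0.26)
  = 15.2600 / 0.8700 = 17.54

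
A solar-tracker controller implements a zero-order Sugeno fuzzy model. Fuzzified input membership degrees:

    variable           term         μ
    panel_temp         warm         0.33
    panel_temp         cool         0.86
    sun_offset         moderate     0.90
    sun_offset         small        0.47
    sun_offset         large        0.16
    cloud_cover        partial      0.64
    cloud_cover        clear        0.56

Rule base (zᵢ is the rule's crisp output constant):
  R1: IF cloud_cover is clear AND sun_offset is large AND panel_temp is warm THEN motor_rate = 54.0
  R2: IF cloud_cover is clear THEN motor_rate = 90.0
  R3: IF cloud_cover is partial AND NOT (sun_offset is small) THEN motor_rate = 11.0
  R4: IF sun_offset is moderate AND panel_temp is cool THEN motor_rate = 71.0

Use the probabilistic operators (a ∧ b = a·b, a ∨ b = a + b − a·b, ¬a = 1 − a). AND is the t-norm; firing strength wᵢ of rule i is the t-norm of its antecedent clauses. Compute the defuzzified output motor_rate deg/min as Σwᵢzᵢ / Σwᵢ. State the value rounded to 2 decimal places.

65.00

R1 (z=54.0): clear=0.56, large=0.16, warm=0.33; AND[a·b] → w = 0.0296
R2 (z=90.0): clear=0.56 → w = 0.5600
R3 (z=11.0): partial=0.64, ¬small=1−0.47=0.53; AND[a·b] → w = 0.3392
R4 (z=71.0): moderate=0.90, cool=0.86; AND[a·b] → w = 0.7740
Weighted average = (0.0296·54.0 + 0.5600·90.0 + 0.3392·11.0 + 0.7740·71.0) / (0.0296 + 0.5600 + 0.3392 + 0.7740)
  = 110.6819 / 1.7028 = 65.00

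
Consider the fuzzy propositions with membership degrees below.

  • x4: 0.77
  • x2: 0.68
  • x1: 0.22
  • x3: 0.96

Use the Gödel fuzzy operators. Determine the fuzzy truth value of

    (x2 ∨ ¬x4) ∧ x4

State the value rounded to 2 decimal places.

¬x4 = 1 − 0.77 = 0.23
x2 ∨ ¬x4 = max(a, b) on (0.68, 0.23) = 0.68
(x2 ∨ ¬x4) ∧ x4 = min(a, b) on (0.68, 0.77) = 0.68

0.68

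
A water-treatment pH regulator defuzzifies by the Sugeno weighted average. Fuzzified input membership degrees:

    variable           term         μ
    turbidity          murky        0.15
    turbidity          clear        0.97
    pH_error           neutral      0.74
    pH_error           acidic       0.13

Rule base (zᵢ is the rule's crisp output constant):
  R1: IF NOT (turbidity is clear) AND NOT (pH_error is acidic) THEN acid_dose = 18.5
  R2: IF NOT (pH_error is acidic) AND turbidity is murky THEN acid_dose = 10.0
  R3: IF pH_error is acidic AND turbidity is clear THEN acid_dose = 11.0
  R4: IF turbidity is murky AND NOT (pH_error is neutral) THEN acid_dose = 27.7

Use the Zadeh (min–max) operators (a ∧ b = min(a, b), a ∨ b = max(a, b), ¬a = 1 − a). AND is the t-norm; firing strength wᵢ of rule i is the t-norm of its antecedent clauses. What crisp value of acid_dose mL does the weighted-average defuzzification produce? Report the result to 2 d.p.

R1 (z=18.5): ¬clear=1−0.97=0.03, ¬acidic=1−0.13=0.87; AND[min(a, b)] → w = 0.03
R2 (z=10.0): ¬acidic=1−0.13=0.87, murky=0.15; AND[min(a, b)] → w = 0.15
R3 (z=11.0): acidic=0.13, clear=0.97; AND[min(a, b)] → w = 0.13
R4 (z=27.7): murky=0.15, ¬neutral=1−0.74=0.26; AND[min(a, b)] → w = 0.15
Weighted average = (0.03·18.5 + 0.15·10.0 + 0.13·11.0 + 0.15·27.7) / (0.03 + 0.15 + 0.13 + 0.15)
  = 7.6400 / 0.4600 = 16.61

16.61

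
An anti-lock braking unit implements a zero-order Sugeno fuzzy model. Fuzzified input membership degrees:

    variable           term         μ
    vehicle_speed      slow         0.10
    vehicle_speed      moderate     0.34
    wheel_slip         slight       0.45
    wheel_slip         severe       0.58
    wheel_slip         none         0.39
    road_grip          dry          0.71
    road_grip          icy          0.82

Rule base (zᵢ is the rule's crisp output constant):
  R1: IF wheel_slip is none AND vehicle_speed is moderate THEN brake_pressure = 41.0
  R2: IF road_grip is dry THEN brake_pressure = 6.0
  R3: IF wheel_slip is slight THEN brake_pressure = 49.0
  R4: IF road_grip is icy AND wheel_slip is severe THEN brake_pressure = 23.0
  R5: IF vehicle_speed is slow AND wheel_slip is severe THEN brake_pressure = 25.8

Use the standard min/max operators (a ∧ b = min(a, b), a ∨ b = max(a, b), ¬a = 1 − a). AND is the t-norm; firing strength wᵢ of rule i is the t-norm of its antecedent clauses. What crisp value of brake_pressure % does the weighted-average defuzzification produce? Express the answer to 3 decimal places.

25.766

R1 (z=41.0): none=0.39, moderate=0.34; AND[min(a, b)] → w = 0.34
R2 (z=6.0): dry=0.71 → w = 0.71
R3 (z=49.0): slight=0.45 → w = 0.45
R4 (z=23.0): icy=0.82, severe=0.58; AND[min(a, b)] → w = 0.58
R5 (z=25.8): slow=0.10, severe=0.58; AND[min(a, b)] → w = 0.10
Weighted average = (0.34·41.0 + 0.71·6.0 + 0.45·49.0 + 0.58·23.0 + 0.10·25.8) / (0.34 + 0.71 + 0.45 + 0.58 + 0.10)
  = 56.1700 / 2.1800 = 25.766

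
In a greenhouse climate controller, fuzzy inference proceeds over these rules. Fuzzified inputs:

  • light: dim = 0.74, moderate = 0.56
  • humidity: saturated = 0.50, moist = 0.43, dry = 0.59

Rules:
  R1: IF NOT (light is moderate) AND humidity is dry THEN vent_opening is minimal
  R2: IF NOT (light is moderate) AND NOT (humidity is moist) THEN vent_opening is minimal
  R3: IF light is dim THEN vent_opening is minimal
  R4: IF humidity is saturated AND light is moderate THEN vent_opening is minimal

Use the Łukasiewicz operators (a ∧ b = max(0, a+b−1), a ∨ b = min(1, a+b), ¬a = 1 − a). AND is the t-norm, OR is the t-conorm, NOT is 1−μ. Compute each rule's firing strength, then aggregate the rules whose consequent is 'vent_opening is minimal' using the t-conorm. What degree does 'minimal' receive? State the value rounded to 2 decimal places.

R1: ¬moderate=1−0.56=0.44, dry=0.59; AND[max(0, a+b−1)] → w = 0.03
R2: ¬moderate=1−0.56=0.44, ¬moist=1−0.43=0.57; AND[max(0, a+b−1)] → w = 0.01
R3: dim=0.74 → w = 0.74
R4: saturated=0.50, moderate=0.56; AND[max(0, a+b−1)] → w = 0.06
Rules with consequent 'minimal': {R1, R2, R3, R4} → strengths 0.03, 0.01, 0.74, 0.06
Aggregate via t-conorm [min(1, a+b)]: 0.84

0.84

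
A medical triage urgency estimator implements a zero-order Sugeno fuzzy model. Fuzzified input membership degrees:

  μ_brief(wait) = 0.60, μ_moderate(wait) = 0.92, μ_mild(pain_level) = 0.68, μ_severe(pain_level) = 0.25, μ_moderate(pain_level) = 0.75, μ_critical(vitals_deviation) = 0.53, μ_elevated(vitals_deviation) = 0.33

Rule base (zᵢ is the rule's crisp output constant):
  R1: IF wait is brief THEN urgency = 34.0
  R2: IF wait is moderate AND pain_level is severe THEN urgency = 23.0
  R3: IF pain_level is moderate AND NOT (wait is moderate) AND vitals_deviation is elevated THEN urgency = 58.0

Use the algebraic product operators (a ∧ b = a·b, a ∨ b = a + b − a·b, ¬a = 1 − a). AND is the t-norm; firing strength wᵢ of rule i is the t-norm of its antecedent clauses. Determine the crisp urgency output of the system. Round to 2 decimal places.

R1 (z=34.0): brief=0.60 → w = 0.6000
R2 (z=23.0): moderate=0.92, severe=0.25; AND[a·b] → w = 0.2300
R3 (z=58.0): moderate=0.75, ¬moderate=1−0.92=0.08, elevated=0.33; AND[a·b] → w = 0.0198
Weighted average = (0.6000·34.0 + 0.2300·23.0 + 0.0198·58.0) / (0.6000 + 0.2300 + 0.0198)
  = 26.8384 / 0.8498 = 31.58

31.58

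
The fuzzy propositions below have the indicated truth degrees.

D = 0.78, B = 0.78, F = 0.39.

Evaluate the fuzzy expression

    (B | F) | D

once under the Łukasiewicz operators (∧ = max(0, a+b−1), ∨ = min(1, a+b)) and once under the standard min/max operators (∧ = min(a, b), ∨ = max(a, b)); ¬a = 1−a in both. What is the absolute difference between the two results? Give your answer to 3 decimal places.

Under Łukasiewicz:
  B | F = min(1, a+b) on (0.78, 0.39) = 1.00
  (B | F) | D = min(1, a+b) on (1.00, 0.78) = 1.00
  → value = 1.0000
Under standard min/max:
  B | F = max(a, b) on (0.78, 0.39) = 0.78
  (B | F) | D = max(a, b) on (0.78, 0.78) = 0.78
  → value = 0.7800
|1.0000 − 0.7800| = 0.220

0.220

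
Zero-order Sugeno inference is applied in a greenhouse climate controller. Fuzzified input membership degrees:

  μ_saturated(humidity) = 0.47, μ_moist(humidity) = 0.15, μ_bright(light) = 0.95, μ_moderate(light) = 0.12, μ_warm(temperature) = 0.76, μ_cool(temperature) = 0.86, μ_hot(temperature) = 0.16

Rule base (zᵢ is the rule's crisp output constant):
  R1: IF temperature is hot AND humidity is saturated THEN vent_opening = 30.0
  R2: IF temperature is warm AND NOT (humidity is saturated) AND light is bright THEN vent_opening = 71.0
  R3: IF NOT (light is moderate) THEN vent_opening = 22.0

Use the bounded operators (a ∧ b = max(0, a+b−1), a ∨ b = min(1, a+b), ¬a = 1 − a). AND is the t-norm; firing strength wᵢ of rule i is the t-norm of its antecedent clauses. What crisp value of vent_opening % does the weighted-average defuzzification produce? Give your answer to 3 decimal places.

R1 (z=30.0): hot=0.16, saturated=0.47; AND[max(0, a+b−1)] → w = 0.00
R2 (z=71.0): warm=0.76, ¬saturated=1−0.47=0.53, bright=0.95; AND[max(0, a+b−1)] → w = 0.24
R3 (z=22.0): ¬moderate=1−0.12=0.88 → w = 0.88
Weighted average = (0.00·30.0 + 0.24·71.0 + 0.88·22.0) / (0.00 + 0.24 + 0.88)
  = 36.4000 / 1.1200 = 32.500

32.500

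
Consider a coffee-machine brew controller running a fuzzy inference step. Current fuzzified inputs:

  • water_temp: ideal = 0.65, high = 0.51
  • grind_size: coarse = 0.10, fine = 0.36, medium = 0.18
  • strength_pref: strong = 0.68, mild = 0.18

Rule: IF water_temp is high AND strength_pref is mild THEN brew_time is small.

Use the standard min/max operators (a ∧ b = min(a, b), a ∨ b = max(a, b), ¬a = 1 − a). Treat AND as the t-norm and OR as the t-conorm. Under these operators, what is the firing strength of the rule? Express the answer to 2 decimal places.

0.18

firing strength: high=0.51, mild=0.18; AND[min(a, b)] → w = 0.18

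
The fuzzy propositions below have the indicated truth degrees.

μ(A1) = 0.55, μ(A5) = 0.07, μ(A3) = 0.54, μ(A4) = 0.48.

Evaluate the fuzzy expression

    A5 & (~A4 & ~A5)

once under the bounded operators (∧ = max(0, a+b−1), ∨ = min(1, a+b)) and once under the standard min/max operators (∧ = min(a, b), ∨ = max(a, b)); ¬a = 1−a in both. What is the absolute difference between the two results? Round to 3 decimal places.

0.070

Under bounded:
  ~A4 = 1 − 0.48 = 0.52
  ~A5 = 1 − 0.07 = 0.93
  ~A4 & ~A5 = max(0, a+b−1) on (0.52, 0.93) = 0.45
  A5 & (~A4 & ~A5) = max(0, a+b−1) on (0.07, 0.45) = 0.00
  → value = 0.0000
Under standard min/max:
  ~A4 = 1 − 0.48 = 0.52
  ~A5 = 1 − 0.07 = 0.93
  ~A4 & ~A5 = min(a, b) on (0.52, 0.93) = 0.52
  A5 & (~A4 & ~A5) = min(a, b) on (0.07, 0.52) = 0.07
  → value = 0.0700
|0.0000 − 0.0700| = 0.070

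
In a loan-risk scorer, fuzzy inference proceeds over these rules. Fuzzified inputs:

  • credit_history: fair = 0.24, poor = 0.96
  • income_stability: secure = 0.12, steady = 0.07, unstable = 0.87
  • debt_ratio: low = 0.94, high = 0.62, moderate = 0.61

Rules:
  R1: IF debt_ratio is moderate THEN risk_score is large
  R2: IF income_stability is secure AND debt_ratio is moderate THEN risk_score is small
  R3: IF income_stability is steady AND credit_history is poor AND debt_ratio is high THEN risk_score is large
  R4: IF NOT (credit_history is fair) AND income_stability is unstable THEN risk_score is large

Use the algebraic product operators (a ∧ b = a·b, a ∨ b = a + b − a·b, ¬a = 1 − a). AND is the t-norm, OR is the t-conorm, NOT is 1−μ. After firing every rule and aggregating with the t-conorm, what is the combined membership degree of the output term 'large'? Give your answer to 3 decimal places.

0.873

R1: moderate=0.61 → w = 0.6100
R2: secure=0.12, moderate=0.61; AND[a·b] → w = 0.0732
R3: steady=0.07, poor=0.96, high=0.62; AND[a·b] → w = 0.0417
R4: ¬fair=1−0.24=0.76, unstable=0.87; AND[a·b] → w = 0.6612
Rules with consequent 'large': {R1, R3, R4} → strengths 0.6100, 0.0417, 0.6612
Aggregate via t-conorm [a + b − a·b]: 0.8734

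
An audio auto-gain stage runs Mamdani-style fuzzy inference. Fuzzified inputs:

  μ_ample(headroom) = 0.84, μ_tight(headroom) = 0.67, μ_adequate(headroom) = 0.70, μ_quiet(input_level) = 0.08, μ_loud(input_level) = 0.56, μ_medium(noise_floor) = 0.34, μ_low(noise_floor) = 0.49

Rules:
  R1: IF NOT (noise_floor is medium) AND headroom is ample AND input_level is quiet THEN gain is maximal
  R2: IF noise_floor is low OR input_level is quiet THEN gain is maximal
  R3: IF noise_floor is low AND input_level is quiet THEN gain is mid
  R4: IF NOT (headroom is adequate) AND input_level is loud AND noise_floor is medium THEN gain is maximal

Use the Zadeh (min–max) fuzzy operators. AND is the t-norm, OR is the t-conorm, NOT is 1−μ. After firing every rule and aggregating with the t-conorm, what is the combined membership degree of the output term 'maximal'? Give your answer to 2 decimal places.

0.49

R1: ¬medium=1−0.34=0.66, ample=0.84, quiet=0.08; AND[min(a, b)] → w = 0.08
R2: low=0.49, quiet=0.08; OR[max(a, b)] → w = 0.49
R3: low=0.49, quiet=0.08; AND[min(a, b)] → w = 0.08
R4: ¬adequate=1−0.70=0.30, loud=0.56, medium=0.34; AND[min(a, b)] → w = 0.30
Rules with consequent 'maximal': {R1, R2, R4} → strengths 0.08, 0.49, 0.30
Aggregate via t-conorm [max(a, b)]: 0.49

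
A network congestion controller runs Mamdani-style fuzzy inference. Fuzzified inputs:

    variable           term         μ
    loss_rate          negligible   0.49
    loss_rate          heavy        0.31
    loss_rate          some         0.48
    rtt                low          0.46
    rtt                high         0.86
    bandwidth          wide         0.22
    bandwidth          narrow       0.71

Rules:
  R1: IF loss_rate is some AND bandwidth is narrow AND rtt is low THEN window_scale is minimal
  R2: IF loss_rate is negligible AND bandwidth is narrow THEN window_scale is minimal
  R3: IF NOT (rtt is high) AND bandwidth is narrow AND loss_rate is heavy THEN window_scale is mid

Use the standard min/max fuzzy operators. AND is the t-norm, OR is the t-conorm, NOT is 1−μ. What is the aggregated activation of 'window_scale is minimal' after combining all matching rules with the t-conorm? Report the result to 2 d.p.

R1: some=0.48, narrow=0.71, low=0.46; AND[min(a, b)] → w = 0.46
R2: negligible=0.49, narrow=0.71; AND[min(a, b)] → w = 0.49
R3: ¬high=1−0.86=0.14, narrow=0.71, heavy=0.31; AND[min(a, b)] → w = 0.14
Rules with consequent 'minimal': {R1, R2} → strengths 0.46, 0.49
Aggregate via t-conorm [max(a, b)]: 0.49

0.49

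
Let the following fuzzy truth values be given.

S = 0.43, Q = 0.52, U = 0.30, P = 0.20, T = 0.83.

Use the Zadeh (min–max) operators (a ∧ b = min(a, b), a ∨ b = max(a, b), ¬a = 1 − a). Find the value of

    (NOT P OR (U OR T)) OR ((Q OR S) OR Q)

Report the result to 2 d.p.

NOT P = 1 − 0.20 = 0.80
U OR T = max(a, b) on (0.30, 0.83) = 0.83
NOT P OR (U OR T) = max(a, b) on (0.80, 0.83) = 0.83
Q OR S = max(a, b) on (0.52, 0.43) = 0.52
(Q OR S) OR Q = max(a, b) on (0.52, 0.52) = 0.52
(NOT P OR (U OR T)) OR ((Q OR S) OR Q) = max(a, b) on (0.83, 0.52) = 0.83

0.83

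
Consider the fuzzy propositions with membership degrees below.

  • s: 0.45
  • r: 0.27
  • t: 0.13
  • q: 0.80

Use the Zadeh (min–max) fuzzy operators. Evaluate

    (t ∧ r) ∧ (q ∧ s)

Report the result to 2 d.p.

0.13

t ∧ r = min(a, b) on (0.13, 0.27) = 0.13
q ∧ s = min(a, b) on (0.80, 0.45) = 0.45
(t ∧ r) ∧ (q ∧ s) = min(a, b) on (0.13, 0.45) = 0.13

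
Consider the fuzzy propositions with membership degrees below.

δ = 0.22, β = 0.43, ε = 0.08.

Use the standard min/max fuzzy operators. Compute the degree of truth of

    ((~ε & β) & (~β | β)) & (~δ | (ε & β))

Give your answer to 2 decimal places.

0.43

~ε = 1 − 0.08 = 0.92
~ε & β = min(a, b) on (0.92, 0.43) = 0.43
~β = 1 − 0.43 = 0.57
~β | β = max(a, b) on (0.57, 0.43) = 0.57
(~ε & β) & (~β | β) = min(a, b) on (0.43, 0.57) = 0.43
~δ = 1 − 0.22 = 0.78
ε & β = min(a, b) on (0.08, 0.43) = 0.08
~δ | (ε & β) = max(a, b) on (0.78, 0.08) = 0.78
((~ε & β) & (~β | β)) & (~δ | (ε & β)) = min(a, b) on (0.43, 0.78) = 0.43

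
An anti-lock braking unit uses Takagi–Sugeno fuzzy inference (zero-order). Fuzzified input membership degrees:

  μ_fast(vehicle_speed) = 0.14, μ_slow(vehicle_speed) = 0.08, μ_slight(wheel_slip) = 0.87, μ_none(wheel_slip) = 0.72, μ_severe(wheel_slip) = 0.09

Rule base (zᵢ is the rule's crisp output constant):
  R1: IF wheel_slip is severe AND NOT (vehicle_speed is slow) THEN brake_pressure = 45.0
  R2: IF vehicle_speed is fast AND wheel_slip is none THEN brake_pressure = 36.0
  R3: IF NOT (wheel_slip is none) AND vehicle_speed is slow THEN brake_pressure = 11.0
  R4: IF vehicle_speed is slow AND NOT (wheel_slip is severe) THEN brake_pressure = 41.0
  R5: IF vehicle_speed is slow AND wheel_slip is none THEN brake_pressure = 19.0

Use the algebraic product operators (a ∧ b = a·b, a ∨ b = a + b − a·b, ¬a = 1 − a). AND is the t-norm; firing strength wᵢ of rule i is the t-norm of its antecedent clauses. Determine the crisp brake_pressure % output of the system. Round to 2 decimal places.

R1 (z=45.0): severe=0.09, ¬slow=1−0.08=0.92; AND[a·b] → w = 0.0828
R2 (z=36.0): fast=0.14, none=0.72; AND[a·b] → w = 0.1008
R3 (z=11.0): ¬none=1−0.72=0.28, slow=0.08; AND[a·b] → w = 0.0224
R4 (z=41.0): slow=0.08, ¬severe=1−0.09=0.91; AND[a·b] → w = 0.0728
R5 (z=19.0): slow=0.08, none=0.72; AND[a·b] → w = 0.0576
Weighted average = (0.0828·45.0 + 0.1008·36.0 + 0.0224·11.0 + 0.0728·41.0 + 0.0576·19.0) / (0.0828 + 0.1008 + 0.0224 + 0.0728 + 0.0576)
  = 11.6804 / 0.3364 = 34.72

34.72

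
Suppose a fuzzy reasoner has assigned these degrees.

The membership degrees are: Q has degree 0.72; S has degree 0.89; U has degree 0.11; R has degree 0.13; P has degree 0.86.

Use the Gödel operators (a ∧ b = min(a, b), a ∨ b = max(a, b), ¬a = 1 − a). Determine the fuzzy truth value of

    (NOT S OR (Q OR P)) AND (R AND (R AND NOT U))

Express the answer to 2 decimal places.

NOT S = 1 − 0.89 = 0.11
Q OR P = max(a, b) on (0.72, 0.86) = 0.86
NOT S OR (Q OR P) = max(a, b) on (0.11, 0.86) = 0.86
NOT U = 1 − 0.11 = 0.89
R AND NOT U = min(a, b) on (0.13, 0.89) = 0.13
R AND (R AND NOT U) = min(a, b) on (0.13, 0.13) = 0.13
(NOT S OR (Q OR P)) AND (R AND (R AND NOT U)) = min(a, b) on (0.86, 0.13) = 0.13

0.13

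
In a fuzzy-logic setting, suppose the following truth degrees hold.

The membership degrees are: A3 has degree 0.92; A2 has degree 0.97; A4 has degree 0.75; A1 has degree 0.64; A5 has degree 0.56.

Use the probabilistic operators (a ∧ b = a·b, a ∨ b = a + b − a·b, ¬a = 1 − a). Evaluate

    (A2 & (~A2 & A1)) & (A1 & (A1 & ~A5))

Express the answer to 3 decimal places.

~A2 = 1 − 0.9700 = 0.0300
~A2 & A1 = a·b on (0.0300, 0.6400) = 0.0192
A2 & (~A2 & A1) = a·b on (0.9700, 0.0192) = 0.0186
~A5 = 1 − 0.5600 = 0.4400
A1 & ~A5 = a·b on (0.6400, 0.4400) = 0.2816
A1 & (A1 & ~A5) = a·b on (0.6400, 0.2816) = 0.1802
(A2 & (~A2 & A1)) & (A1 & (A1 & ~A5)) = a·b on (0.0186, 0.1802) = 0.0034

0.003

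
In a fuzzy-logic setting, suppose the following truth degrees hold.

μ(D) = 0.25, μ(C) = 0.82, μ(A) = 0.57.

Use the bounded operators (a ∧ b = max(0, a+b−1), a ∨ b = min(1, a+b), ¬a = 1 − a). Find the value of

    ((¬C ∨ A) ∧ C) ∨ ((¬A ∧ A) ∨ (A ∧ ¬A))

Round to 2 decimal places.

0.57

¬C = 1 − 0.82 = 0.18
¬C ∨ A = min(1, a+b) on (0.18, 0.57) = 0.75
(¬C ∨ A) ∧ C = max(0, a+b−1) on (0.75, 0.82) = 0.57
¬A = 1 − 0.57 = 0.43
¬A ∧ A = max(0, a+b−1) on (0.43, 0.57) = 0.00
¬A = 1 − 0.57 = 0.43
A ∧ ¬A = max(0, a+b−1) on (0.57, 0.43) = 0.00
(¬A ∧ A) ∨ (A ∧ ¬A) = min(1, a+b) on (0.00, 0.00) = 0.00
((¬C ∨ A) ∧ C) ∨ ((¬A ∧ A) ∨ (A ∧ ¬A)) = min(1, a+b) on (0.57, 0.00) = 0.57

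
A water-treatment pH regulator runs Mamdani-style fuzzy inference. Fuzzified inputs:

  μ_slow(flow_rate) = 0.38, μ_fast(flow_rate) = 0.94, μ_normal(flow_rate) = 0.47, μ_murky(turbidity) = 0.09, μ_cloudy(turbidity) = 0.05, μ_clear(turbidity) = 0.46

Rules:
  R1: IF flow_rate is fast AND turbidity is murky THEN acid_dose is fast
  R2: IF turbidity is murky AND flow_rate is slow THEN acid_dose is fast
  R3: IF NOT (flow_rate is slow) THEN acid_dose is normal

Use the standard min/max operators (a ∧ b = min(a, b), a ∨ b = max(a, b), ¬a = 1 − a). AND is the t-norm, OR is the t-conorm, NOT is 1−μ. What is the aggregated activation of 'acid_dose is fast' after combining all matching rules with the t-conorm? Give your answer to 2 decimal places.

R1: fast=0.94, murky=0.09; AND[min(a, b)] → w = 0.09
R2: murky=0.09, slow=0.38; AND[min(a, b)] → w = 0.09
R3: ¬slow=1−0.38=0.62 → w = 0.62
Rules with consequent 'fast': {R1, R2} → strengths 0.09, 0.09
Aggregate via t-conorm [max(a, b)]: 0.09

0.09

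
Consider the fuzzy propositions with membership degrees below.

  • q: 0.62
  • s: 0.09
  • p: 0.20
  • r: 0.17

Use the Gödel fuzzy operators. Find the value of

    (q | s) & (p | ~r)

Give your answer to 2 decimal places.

q | s = max(a, b) on (0.62, 0.09) = 0.62
~r = 1 − 0.17 = 0.83
p | ~r = max(a, b) on (0.20, 0.83) = 0.83
(q | s) & (p | ~r) = min(a, b) on (0.62, 0.83) = 0.62

0.62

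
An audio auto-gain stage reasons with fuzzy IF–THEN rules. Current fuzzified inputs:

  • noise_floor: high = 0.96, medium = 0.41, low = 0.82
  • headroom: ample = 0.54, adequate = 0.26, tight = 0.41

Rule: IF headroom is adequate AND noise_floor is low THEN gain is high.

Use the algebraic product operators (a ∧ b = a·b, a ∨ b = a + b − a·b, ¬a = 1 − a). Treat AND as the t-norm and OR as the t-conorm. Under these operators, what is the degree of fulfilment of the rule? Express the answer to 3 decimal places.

0.213

firing strength: adequate=0.26, low=0.82; AND[a·b] → w = 0.2132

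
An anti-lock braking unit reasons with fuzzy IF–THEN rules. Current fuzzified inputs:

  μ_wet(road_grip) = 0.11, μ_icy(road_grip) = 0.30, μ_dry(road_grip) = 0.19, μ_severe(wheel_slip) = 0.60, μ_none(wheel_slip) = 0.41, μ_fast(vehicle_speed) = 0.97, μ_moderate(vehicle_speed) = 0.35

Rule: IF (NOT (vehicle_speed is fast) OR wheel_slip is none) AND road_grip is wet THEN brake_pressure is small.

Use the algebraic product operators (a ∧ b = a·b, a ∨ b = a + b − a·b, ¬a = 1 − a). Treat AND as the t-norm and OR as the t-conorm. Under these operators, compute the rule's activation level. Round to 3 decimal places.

firing strength: (¬fast=1−0.97=0.03 OR none=0.41) = 0.4277; AND[a·b] with wet=0.11 → w = 0.0470

0.047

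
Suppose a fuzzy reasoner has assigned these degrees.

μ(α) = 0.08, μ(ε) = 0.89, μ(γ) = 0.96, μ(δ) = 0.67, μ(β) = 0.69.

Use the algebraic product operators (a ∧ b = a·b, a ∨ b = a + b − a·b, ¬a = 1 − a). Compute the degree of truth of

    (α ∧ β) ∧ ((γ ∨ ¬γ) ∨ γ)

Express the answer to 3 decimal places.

0.055

α ∧ β = a·b on (0.0800, 0.6900) = 0.0552
¬γ = 1 − 0.9600 = 0.0400
γ ∨ ¬γ = a + b − a·b on (0.9600, 0.0400) = 0.9616
(γ ∨ ¬γ) ∨ γ = a + b − a·b on (0.9616, 0.9600) = 0.9985
(α ∧ β) ∧ ((γ ∨ ¬γ) ∨ γ) = a·b on (0.0552, 0.9985) = 0.0551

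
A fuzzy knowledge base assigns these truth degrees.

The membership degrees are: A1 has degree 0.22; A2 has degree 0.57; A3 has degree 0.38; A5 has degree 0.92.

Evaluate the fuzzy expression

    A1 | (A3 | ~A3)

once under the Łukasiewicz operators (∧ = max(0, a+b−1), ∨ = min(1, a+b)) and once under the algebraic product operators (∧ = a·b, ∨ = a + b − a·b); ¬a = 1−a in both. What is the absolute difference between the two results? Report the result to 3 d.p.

0.184

Under Łukasiewicz:
  ~A3 = 1 − 0.38 = 0.62
  A3 | ~A3 = min(1, a+b) on (0.38, 0.62) = 1.00
  A1 | (A3 | ~A3) = min(1, a+b) on (0.22, 1.00) = 1.00
  → value = 1.0000
Under algebraic product:
  ~A3 = 1 − 0.3800 = 0.6200
  A3 | ~A3 = a + b − a·b on (0.3800, 0.6200) = 0.7644
  A1 | (A3 | ~A3) = a + b − a·b on (0.2200, 0.7644) = 0.8162
  → value = 0.8162
|1.0000 − 0.8162| = 0.184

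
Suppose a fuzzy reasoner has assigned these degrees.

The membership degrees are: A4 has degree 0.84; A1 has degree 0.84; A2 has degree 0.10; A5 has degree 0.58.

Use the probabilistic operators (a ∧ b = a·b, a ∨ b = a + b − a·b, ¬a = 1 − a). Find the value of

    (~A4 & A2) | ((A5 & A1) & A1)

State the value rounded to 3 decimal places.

0.419

~A4 = 1 − 0.8400 = 0.1600
~A4 & A2 = a·b on (0.1600, 0.1000) = 0.0160
A5 & A1 = a·b on (0.5800, 0.8400) = 0.4872
(A5 & A1) & A1 = a·b on (0.4872, 0.8400) = 0.4092
(~A4 & A2) | ((A5 & A1) & A1) = a + b − a·b on (0.0160, 0.4092) = 0.4187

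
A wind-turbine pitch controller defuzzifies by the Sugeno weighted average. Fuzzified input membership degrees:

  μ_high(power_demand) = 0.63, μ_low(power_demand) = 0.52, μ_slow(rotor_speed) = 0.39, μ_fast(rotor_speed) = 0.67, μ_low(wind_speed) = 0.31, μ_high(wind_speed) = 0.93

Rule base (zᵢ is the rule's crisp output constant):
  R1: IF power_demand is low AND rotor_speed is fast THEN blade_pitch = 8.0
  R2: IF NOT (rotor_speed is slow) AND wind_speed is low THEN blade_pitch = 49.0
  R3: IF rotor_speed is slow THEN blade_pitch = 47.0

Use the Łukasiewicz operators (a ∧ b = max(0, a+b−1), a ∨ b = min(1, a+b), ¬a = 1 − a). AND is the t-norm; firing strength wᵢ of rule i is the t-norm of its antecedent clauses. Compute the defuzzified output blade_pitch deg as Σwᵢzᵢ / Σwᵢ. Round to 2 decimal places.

34.22

R1 (z=8.0): low=0.52, fast=0.67; AND[max(0, a+b−1)] → w = 0.19
R2 (z=49.0): ¬slow=1−0.39=0.61, low=0.31; AND[max(0, a+b−1)] → w = 0.00
R3 (z=47.0): slow=0.39 → w = 0.39
Weighted average = (0.19·8.0 + 0.00·49.0 + 0.39·47.0) / (0.19 + 0.00 + 0.39)
  = 19.8500 / 0.5800 = 34.22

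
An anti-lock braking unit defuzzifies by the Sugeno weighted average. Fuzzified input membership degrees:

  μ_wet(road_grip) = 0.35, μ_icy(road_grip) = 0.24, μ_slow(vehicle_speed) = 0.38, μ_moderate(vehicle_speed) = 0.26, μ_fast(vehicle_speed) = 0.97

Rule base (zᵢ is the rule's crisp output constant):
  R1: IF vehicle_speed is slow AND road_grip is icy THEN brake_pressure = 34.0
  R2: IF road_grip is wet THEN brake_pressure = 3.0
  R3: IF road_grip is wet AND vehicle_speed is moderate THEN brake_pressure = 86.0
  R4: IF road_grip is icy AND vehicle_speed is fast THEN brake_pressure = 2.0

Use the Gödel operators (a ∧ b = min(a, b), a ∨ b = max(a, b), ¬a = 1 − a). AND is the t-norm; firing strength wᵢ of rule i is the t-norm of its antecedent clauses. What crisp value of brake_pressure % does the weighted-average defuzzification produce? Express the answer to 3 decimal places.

29.404

R1 (z=34.0): slow=0.38, icy=0.24; AND[min(a, b)] → w = 0.24
R2 (z=3.0): wet=0.35 → w = 0.35
R3 (z=86.0): wet=0.35, moderate=0.26; AND[min(a, b)] → w = 0.26
R4 (z=2.0): icy=0.24, fast=0.97; AND[min(a, b)] → w = 0.24
Weighted average = (0.24·34.0 + 0.35·3.0 + 0.26·86.0 + 0.24·2.0) / (0.24 + 0.35 + 0.26 + 0.24)
  = 32.0500 / 1.0900 = 29.404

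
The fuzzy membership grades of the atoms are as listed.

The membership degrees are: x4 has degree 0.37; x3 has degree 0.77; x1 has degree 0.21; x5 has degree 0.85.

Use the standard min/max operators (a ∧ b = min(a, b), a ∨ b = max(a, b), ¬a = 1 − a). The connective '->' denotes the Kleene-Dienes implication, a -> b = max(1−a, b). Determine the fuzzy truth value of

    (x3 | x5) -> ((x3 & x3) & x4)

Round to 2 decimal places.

0.37

x3 | x5 = max(a, b) on (0.77, 0.85) = 0.85
x3 & x3 = min(a, b) on (0.77, 0.77) = 0.77
(x3 & x3) & x4 = min(a, b) on (0.77, 0.37) = 0.37
(x3 | x5) -> ((x3 & x3) & x4)  [Kleene-Dienes: max(1−a, b)] with a=0.85, b=0.37 → 0.37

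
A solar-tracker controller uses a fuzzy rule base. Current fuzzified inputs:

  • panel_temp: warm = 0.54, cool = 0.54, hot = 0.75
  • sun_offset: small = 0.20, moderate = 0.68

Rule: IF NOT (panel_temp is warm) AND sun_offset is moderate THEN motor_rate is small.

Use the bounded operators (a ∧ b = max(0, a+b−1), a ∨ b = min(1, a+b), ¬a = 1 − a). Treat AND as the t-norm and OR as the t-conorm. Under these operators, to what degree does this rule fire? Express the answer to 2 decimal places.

firing strength: ¬warm=1−0.54=0.46, moderate=0.68; AND[max(0, a+b−1)] → w = 0.14

0.14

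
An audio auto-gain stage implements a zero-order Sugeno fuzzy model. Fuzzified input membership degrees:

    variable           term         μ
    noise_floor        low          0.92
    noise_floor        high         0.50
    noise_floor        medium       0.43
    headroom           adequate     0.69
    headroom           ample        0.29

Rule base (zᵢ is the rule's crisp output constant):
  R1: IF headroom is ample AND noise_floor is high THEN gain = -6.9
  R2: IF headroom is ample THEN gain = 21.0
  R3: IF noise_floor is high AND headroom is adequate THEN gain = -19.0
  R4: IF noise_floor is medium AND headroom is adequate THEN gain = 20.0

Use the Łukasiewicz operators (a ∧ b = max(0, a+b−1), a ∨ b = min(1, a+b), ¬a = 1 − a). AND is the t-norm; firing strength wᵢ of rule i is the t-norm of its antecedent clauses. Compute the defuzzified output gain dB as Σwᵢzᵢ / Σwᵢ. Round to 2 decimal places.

R1 (z=-6.9): ample=0.29, high=0.50; AND[max(0, a+b−1)] → w = 0.00
R2 (z=21.0): ample=0.29 → w = 0.29
R3 (z=-19.0): high=0.50, adequate=0.69; AND[max(0, a+b−1)] → w = 0.19
R4 (z=20.0): medium=0.43, adequate=0.69; AND[max(0, a+b−1)] → w = 0.12
Weighted average = (0.00·-6.9 + 0.29·21.0 + 0.19·-19.0 + 0.12·20.0) / (0.00 + 0.29 + 0.19 + 0.12)
  = 4.8800 / 0.6000 = 8.13

8.13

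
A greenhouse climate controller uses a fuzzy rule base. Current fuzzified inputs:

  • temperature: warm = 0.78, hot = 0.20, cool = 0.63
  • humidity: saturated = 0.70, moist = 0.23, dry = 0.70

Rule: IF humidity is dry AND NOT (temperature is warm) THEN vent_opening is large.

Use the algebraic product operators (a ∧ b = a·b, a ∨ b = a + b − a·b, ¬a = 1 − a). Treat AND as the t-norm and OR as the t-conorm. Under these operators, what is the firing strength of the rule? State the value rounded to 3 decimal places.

0.154

firing strength: dry=0.70, ¬warm=1−0.78=0.22; AND[a·b] → w = 0.1540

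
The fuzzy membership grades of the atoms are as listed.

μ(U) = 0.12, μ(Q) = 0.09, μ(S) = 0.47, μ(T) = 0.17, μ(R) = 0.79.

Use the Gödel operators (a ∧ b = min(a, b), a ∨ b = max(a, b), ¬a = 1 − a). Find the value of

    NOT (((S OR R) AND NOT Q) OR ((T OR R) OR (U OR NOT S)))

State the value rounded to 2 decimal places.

0.21

S OR R = max(a, b) on (0.47, 0.79) = 0.79
NOT Q = 1 − 0.09 = 0.91
(S OR R) AND NOT Q = min(a, b) on (0.79, 0.91) = 0.79
T OR R = max(a, b) on (0.17, 0.79) = 0.79
NOT S = 1 − 0.47 = 0.53
U OR NOT S = max(a, b) on (0.12, 0.53) = 0.53
(T OR R) OR (U OR NOT S) = max(a, b) on (0.79, 0.53) = 0.79
((S OR R) AND NOT Q) OR ((T OR R) OR (U OR NOT S)) = max(a, b) on (0.79, 0.79) = 0.79
NOT (((S OR R) AND NOT Q) OR ((T OR R) OR (U OR NOT S))) = 1 − 0.79 = 0.21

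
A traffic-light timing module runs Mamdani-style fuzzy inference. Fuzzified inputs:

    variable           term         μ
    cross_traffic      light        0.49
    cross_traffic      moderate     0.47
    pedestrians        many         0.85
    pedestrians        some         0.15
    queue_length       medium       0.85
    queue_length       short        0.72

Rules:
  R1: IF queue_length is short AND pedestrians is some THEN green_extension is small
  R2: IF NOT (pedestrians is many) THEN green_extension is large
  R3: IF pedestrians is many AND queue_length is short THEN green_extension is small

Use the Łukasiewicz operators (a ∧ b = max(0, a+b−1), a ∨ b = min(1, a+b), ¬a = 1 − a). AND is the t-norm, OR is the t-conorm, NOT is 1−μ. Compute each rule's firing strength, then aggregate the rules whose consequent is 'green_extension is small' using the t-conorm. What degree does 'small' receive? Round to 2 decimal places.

0.57

R1: short=0.72, some=0.15; AND[max(0, a+b−1)] → w = 0.00
R2: ¬many=1−0.85=0.15 → w = 0.15
R3: many=0.85, short=0.72; AND[max(0, a+b−1)] → w = 0.57
Rules with consequent 'small': {R1, R3} → strengths 0.00, 0.57
Aggregate via t-conorm [min(1, a+b)]: 0.57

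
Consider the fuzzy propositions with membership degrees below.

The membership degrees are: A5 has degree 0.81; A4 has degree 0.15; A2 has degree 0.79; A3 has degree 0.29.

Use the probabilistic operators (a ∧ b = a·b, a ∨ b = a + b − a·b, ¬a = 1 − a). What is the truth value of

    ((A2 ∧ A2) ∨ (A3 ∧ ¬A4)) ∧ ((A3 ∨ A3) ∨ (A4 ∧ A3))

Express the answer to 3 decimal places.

A2 ∧ A2 = a·b on (0.7900, 0.7900) = 0.6241
¬A4 = 1 − 0.1500 = 0.8500
A3 ∧ ¬A4 = a·b on (0.2900, 0.8500) = 0.2465
(A2 ∧ A2) ∨ (A3 ∧ ¬A4) = a + b − a·b on (0.6241, 0.2465) = 0.7168
A3 ∨ A3 = a + b − a·b on (0.2900, 0.2900) = 0.4959
A4 ∧ A3 = a·b on (0.1500, 0.2900) = 0.0435
(A3 ∨ A3) ∨ (A4 ∧ A3) = a + b − a·b on (0.4959, 0.0435) = 0.5178
((A2 ∧ A2) ∨ (A3 ∧ ¬A4)) ∧ ((A3 ∨ A3) ∨ (A4 ∧ A3)) = a·b on (0.7168, 0.5178) = 0.3712

0.371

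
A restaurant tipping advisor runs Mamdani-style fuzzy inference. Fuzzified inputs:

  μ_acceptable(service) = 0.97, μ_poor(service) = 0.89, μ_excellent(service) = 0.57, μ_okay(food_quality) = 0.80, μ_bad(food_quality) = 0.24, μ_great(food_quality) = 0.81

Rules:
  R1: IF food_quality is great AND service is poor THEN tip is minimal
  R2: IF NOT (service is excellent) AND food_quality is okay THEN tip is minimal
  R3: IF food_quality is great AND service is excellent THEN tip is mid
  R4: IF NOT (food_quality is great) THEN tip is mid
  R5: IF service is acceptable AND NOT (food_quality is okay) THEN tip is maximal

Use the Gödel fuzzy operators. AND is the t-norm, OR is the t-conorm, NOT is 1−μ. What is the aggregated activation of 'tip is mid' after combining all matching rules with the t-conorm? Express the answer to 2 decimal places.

R1: great=0.81, poor=0.89; AND[min(a, b)] → w = 0.81
R2: ¬excellent=1−0.57=0.43, okay=0.80; AND[min(a, b)] → w = 0.43
R3: great=0.81, excellent=0.57; AND[min(a, b)] → w = 0.57
R4: ¬great=1−0.81=0.19 → w = 0.19
R5: acceptable=0.97, ¬okay=1−0.80=0.20; AND[min(a, b)] → w = 0.20
Rules with consequent 'mid': {R3, R4} → strengths 0.57, 0.19
Aggregate via t-conorm [max(a, b)]: 0.57

0.57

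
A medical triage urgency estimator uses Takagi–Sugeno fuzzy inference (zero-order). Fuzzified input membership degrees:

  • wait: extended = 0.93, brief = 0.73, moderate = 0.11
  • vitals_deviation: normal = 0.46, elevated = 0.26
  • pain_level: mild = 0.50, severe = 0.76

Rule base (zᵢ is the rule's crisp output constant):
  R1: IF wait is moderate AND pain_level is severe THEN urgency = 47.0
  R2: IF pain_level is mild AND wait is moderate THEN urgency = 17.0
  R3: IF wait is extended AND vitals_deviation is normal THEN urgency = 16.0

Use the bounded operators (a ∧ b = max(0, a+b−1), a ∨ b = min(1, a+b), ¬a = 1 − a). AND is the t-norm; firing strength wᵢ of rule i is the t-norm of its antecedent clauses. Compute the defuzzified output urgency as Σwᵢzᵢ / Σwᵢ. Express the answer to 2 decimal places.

16.00

R1 (z=47.0): moderate=0.11, severe=0.76; AND[max(0, a+b−1)] → w = 0.00
R2 (z=17.0): mild=0.50, moderate=0.11; AND[max(0, a+b−1)] → w = 0.00
R3 (z=16.0): extended=0.93, normal=0.46; AND[max(0, a+b−1)] → w = 0.39
Weighted average = (0.00·47.0 + 0.00·17.0 + 0.39·16.0) / (0.00 + 0.00 + 0.39)
  = 6.2400 / 0.3900 = 16.00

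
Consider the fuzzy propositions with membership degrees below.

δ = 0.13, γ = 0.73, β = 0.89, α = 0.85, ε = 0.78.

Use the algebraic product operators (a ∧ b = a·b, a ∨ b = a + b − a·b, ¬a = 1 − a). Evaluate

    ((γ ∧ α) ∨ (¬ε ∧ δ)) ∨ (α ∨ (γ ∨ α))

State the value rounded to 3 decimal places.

γ ∧ α = a·b on (0.7300, 0.8500) = 0.6205
¬ε = 1 − 0.7800 = 0.2200
¬ε ∧ δ = a·b on (0.2200, 0.1300) = 0.0286
(γ ∧ α) ∨ (¬ε ∧ δ) = a + b − a·b on (0.6205, 0.0286) = 0.6314
γ ∨ α = a + b − a·b on (0.7300, 0.8500) = 0.9595
α ∨ (γ ∨ α) = a + b − a·b on (0.8500, 0.9595) = 0.9939
((γ ∧ α) ∨ (¬ε ∧ δ)) ∨ (α ∨ (γ ∨ α)) = a + b − a·b on (0.6314, 0.9939) = 0.9978

0.998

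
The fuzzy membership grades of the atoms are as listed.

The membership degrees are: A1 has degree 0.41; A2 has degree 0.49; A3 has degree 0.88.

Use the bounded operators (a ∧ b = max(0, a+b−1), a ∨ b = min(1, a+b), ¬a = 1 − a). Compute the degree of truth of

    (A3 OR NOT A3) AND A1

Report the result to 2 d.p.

NOT A3 = 1 − 0.88 = 0.12
A3 OR NOT A3 = min(1, a+b) on (0.88, 0.12) = 1.00
(A3 OR NOT A3) AND A1 = max(0, a+b−1) on (1.00, 0.41) = 0.41

0.41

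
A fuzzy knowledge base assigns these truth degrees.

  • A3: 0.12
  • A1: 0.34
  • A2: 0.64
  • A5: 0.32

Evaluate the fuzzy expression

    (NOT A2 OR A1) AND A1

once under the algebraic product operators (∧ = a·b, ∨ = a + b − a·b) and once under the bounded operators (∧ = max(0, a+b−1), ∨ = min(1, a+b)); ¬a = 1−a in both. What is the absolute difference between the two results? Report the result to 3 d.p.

Under algebraic product:
  NOT A2 = 1 − 0.6400 = 0.3600
  NOT A2 OR A1 = a + b − a·b on (0.3600, 0.3400) = 0.5776
  (NOT A2 OR A1) AND A1 = a·b on (0.5776, 0.3400) = 0.1964
  → value = 0.1964
Under bounded:
  NOT A2 = 1 − 0.64 = 0.36
  NOT A2 OR A1 = min(1, a+b) on (0.36, 0.34) = 0.70
  (NOT A2 OR A1) AND A1 = max(0, a+b−1) on (0.70, 0.34) = 0.04
  → value = 0.0400
|0.1964 − 0.0400| = 0.156

0.156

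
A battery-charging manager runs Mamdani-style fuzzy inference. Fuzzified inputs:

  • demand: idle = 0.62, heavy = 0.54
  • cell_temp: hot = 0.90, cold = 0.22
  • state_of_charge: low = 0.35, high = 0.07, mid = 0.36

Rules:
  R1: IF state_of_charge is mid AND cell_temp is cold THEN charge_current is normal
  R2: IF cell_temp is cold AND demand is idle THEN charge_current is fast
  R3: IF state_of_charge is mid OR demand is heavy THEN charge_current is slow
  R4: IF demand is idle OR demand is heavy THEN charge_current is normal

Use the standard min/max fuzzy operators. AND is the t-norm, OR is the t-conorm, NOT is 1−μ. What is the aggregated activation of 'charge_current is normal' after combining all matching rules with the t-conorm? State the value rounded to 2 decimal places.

0.62

R1: mid=0.36, cold=0.22; AND[min(a, b)] → w = 0.22
R2: cold=0.22, idle=0.62; AND[min(a, b)] → w = 0.22
R3: mid=0.36, heavy=0.54; OR[max(a, b)] → w = 0.54
R4: idle=0.62, heavy=0.54; OR[max(a, b)] → w = 0.62
Rules with consequent 'normal': {R1, R4} → strengths 0.22, 0.62
Aggregate via t-conorm [max(a, b)]: 0.62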